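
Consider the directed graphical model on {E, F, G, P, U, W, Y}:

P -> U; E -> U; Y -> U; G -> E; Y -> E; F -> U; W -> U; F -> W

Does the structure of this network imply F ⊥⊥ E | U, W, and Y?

4 paths connect F and E; each must be blocked for d-separation to hold:
Path 1: F → U ← E
  U is a collider and U is conditioned on, which opens it — no node blocks this path, so it is active.
Path 2: F → U ← Y → E
  Y is a fork here and Y is conditioned on, so the path is blocked at Y.
Path 3: F → W → U ← E
  W is a chain here and W is conditioned on, so the path is blocked at W.
Path 4: F → W → U ← Y → E
  W is a chain here and W is conditioned on, so the path is blocked at W.
Because an active path exists, F and E are not d-separated.

No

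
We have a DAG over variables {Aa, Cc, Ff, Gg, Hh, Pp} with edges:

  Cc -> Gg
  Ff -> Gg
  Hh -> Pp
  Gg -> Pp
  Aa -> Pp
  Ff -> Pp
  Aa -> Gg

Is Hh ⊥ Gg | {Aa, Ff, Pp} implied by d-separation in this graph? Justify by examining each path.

No

We examine all 3 paths between Hh and Gg:
  1. Hh → Pp ← Ff → Gg — Pp:collider[open]; Ff:fork[blocks] ⇒ blocked
  2. Hh → Pp ← Aa → Gg — Pp:collider[open]; Aa:fork[blocks] ⇒ blocked
  3. Hh → Pp ← Gg — Pp:collider[open] ⇒ active
At least one path is unblocked, so d-separation fails.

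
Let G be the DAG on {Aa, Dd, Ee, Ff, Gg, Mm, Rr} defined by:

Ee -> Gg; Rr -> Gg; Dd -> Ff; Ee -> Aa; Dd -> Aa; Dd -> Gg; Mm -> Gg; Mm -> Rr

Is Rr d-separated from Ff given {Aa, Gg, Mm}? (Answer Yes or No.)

4 paths connect Rr and Ff; each must be blocked for d-separation to hold:
Path 1: Rr → Gg ← Ee → Aa ← Dd → Ff
  Gg is a collider and Gg is conditioned on, which opens it; Ee is a fork and Ee is not conditioned on; Aa is a collider and Aa is conditioned on, which opens it; Dd is a fork and Dd is not conditioned on — no node blocks this path, so it is active.
Path 2: Rr → Gg ← Dd → Ff
  Gg is a collider and Gg is conditioned on, which opens it; Dd is a fork and Dd is not conditioned on — no node blocks this path, so it is active.
Path 3: Rr ← Mm → Gg ← Ee → Aa ← Dd → Ff
  Mm is a fork here and Mm is conditioned on, so the path is blocked at Mm.
Path 4: Rr ← Mm → Gg ← Dd → Ff
  Mm is a fork here and Mm is conditioned on, so the path is blocked at Mm.
Since the path Rr → Gg ← Ee → Aa ← Dd → Ff is active, Rr and Ff are not d-separated given {Aa, Gg, Mm}.

No — Rr and Ff are not d-separated given {Aa, Gg, Mm}.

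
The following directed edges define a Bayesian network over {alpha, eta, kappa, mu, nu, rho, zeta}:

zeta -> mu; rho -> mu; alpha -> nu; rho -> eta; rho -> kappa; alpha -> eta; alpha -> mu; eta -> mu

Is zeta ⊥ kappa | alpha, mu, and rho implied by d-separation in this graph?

Yes

Enumerating the 3 paths from zeta to kappa and testing each for blocking by {alpha, mu, rho}:
Path 1: zeta → mu ← eta ← rho → kappa
  rho is a fork here and rho is conditioned on, so the path is blocked at rho.
Path 2: zeta → mu ← rho → kappa
  rho is a fork here and rho is conditioned on, so the path is blocked at rho.
Path 3: zeta → mu ← alpha → eta ← rho → kappa
  alpha is a fork here and alpha is conditioned on, so the path is blocked at alpha.
All paths are blocked; zeta ⊥ kappa | {alpha, mu, rho} holds.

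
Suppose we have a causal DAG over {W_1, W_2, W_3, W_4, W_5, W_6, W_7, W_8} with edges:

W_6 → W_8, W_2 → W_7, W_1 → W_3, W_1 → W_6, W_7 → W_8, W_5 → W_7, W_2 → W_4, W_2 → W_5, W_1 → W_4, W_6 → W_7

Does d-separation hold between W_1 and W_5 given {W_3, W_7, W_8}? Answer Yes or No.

Enumerating the 6 paths from W_1 to W_5 and testing each for blocking by {W_3, W_7, W_8}:
  1. W_1 → W_6 → W_8 ← W_7 ← W_2 → W_5 — W_6:chain[open]; W_8:collider[open]; W_7:chain[blocks]; W_2:fork[open] ⇒ blocked
  2. W_1 → W_6 → W_8 ← W_7 ← W_5 — W_6:chain[open]; W_8:collider[open]; W_7:chain[blocks] ⇒ blocked
  3. W_1 → W_6 → W_7 ← W_2 → W_5 — W_6:chain[open]; W_7:collider[open]; W_2:fork[open] ⇒ active
  4. W_1 → W_6 → W_7 ← W_5 — W_6:chain[open]; W_7:collider[open] ⇒ active
  5. W_1 → W_4 ← W_2 → W_7 ← W_5 — W_4:collider[blocks]; W_2:fork[open]; W_7:collider[open] ⇒ blocked
  6. W_1 → W_4 ← W_2 → W_5 — W_4:collider[blocks]; W_2:fork[open] ⇒ blocked
Since the path W_1 → W_6 → W_7 ← W_2 → W_5 is active, W_1 and W_5 are not d-separated given {W_3, W_7, W_8}.

No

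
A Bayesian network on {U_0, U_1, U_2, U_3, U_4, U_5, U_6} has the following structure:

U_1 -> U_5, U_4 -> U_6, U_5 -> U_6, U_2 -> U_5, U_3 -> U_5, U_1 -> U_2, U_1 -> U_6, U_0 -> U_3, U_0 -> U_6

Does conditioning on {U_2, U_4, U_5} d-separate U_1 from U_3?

No

There are 6 undirected paths between U_1 and U_3; checking each against the conditioning set {U_2, U_4, U_5}:
Path 1: U_1 → U_5 → U_6 ← U_0 → U_3
  U_5 is a chain here and U_5 is conditioned on, so the path is blocked at U_5.
Path 2: U_1 → U_5 ← U_3
  U_5 is a collider and U_5 is conditioned on, which opens it — no node blocks this path, so it is active.
Path 3: U_1 → U_6 ← U_5 ← U_3
  U_6 is a collider here and neither U_6 nor any of its descendants is conditioned on, so the collider stays closed — the path is blocked at U_6.
Path 4: U_1 → U_6 ← U_0 → U_3
  U_6 is a collider here and neither U_6 nor any of its descendants is conditioned on, so the collider stays closed — the path is blocked at U_6.
Path 5: U_1 → U_2 → U_5 → U_6 ← U_0 → U_3
  U_2 is a chain here and U_2 is conditioned on, so the path is blocked at U_2.
Path 6: U_1 → U_2 → U_5 ← U_3
  U_2 is a chain here and U_2 is conditioned on, so the path is blocked at U_2.
Because an active path exists, U_1 and U_3 are not d-separated.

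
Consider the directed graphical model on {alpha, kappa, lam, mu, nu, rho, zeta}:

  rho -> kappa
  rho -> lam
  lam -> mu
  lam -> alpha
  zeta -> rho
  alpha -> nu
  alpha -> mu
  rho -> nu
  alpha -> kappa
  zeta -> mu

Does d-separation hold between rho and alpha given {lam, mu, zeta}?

Yes — rho and alpha are d-separated given {lam, mu, zeta}.

There are 6 undirected paths between rho and alpha; checking each against the conditioning set {lam, mu, zeta}:
Path 1: rho → lam → mu ← alpha
  lam is a chain here and lam is conditioned on, so the path is blocked at lam.
Path 2: rho → lam → alpha
  lam is a chain here and lam is conditioned on, so the path is blocked at lam.
Path 3: rho ← zeta → mu ← lam → alpha
  zeta is a fork here and zeta is conditioned on, so the path is blocked at zeta.
Path 4: rho ← zeta → mu ← alpha
  zeta is a fork here and zeta is conditioned on, so the path is blocked at zeta.
Path 5: rho → nu ← alpha
  nu is a collider here and neither nu nor any of its descendants is conditioned on, so the collider stays closed — the path is blocked at nu.
Path 6: rho → kappa ← alpha
  kappa is a collider here and neither kappa nor any of its descendants is conditioned on, so the collider stays closed — the path is blocked at kappa.
Every path is blocked, so rho and alpha are d-separated given {lam, mu, zeta}.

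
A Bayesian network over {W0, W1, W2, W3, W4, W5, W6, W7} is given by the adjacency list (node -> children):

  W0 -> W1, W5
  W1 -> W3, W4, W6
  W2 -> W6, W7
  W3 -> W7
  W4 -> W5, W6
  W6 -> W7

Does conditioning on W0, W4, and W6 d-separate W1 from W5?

5 paths connect W1 and W5; each must be blocked for d-separation to hold:
Path 1: W1 → W6 ← W4 → W5
  W4 is a fork here and W4 is conditioned on, so the path is blocked at W4.
Path 2: W1 ← W0 → W5
  W0 is a fork here and W0 is conditioned on, so the path is blocked at W0.
Path 3: W1 → W4 → W5
  W4 is a chain here and W4 is conditioned on, so the path is blocked at W4.
Path 4: W1 → W3 → W7 ← W6 ← W4 → W5
  W7 is a collider here and neither W7 nor any of its descendants is conditioned on, so the collider stays closed — the path is blocked at W7.
Path 5: W1 → W3 → W7 ← W2 → W6 ← W4 → W5
  W7 is a collider here and neither W7 nor any of its descendants is conditioned on, so the collider stays closed — the path is blocked at W7.
All paths are blocked; W1 ⊥ W5 | {W0, W4, W6} holds.

Yes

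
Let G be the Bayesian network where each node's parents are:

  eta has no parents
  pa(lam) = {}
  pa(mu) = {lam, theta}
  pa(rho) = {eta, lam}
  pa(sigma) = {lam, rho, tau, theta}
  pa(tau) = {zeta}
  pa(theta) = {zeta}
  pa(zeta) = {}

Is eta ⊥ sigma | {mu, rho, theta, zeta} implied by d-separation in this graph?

4 paths connect eta and sigma; each must be blocked for d-separation to hold:
Path 1: eta → rho ← lam → sigma
  rho is a collider and rho is conditioned on, which opens it; lam is a fork and lam is not conditioned on — no node blocks this path, so it is active.
Path 2: eta → rho ← lam → mu ← theta ← zeta → tau → sigma
  theta is a chain here and theta is conditioned on, so the path is blocked at theta.
Path 3: eta → rho ← lam → mu ← theta → sigma
  theta is a fork here and theta is conditioned on, so the path is blocked at theta.
Path 4: eta → rho → sigma
  rho is a chain here and rho is conditioned on, so the path is blocked at rho.
At least one path is unblocked, so d-separation fails.

No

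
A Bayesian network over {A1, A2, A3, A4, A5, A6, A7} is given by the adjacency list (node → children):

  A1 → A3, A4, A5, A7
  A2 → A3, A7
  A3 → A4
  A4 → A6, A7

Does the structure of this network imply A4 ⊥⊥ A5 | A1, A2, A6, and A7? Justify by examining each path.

We examine all 5 paths between A4 and A5:
Path 1: A4 ← A3 ← A2 → A7 ← A1 → A5
  A2 is a fork here and A2 is conditioned on, so the path is blocked at A2.
Path 2: A4 ← A3 ← A1 → A5
  A1 is a fork here and A1 is conditioned on, so the path is blocked at A1.
Path 3: A4 ← A1 → A5
  A1 is a fork here and A1 is conditioned on, so the path is blocked at A1.
Path 4: A4 → A7 ← A2 → A3 ← A1 → A5
  A2 is a fork here and A2 is conditioned on, so the path is blocked at A2.
Path 5: A4 → A7 ← A1 → A5
  A1 is a fork here and A1 is conditioned on, so the path is blocked at A1.
All paths are blocked; A4 ⊥ A5 | {A1, A2, A6, A7} holds.

Yes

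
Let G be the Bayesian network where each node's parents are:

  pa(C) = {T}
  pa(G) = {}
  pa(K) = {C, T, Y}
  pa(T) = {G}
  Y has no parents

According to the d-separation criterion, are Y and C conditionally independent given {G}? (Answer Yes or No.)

There are 2 undirected paths between Y and C; checking each against the conditioning set {G}:
  1. Y → K ← T → C — K:collider[blocks]; T:fork[open] ⇒ blocked
  2. Y → K ← C — K:collider[blocks] ⇒ blocked
Since every path is blocked, d-separation holds.

Yes — Y and C are d-separated given {G}.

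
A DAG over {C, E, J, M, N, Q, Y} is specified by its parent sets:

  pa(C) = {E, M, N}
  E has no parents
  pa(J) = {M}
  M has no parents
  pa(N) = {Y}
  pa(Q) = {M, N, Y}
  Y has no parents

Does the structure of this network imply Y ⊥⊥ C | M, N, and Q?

Enumerating the 4 paths from Y to C and testing each for blocking by {M, N, Q}:
  1. Y → N → C — N:chain[blocks] ⇒ blocked
  2. Y → N → Q ← M → C — N:chain[blocks]; Q:collider[open]; M:fork[blocks] ⇒ blocked
  3. Y → Q ← N → C — Q:collider[open]; N:fork[blocks] ⇒ blocked
  4. Y → Q ← M → C — Q:collider[open]; M:fork[blocks] ⇒ blocked
Since every path is blocked, d-separation holds.

Yes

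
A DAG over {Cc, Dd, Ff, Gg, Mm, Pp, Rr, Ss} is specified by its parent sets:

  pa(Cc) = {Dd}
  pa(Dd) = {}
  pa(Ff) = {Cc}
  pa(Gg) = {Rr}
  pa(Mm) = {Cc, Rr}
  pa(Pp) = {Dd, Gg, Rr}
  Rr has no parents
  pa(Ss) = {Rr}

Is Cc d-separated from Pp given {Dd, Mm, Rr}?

Enumerating the 3 paths from Cc to Pp and testing each for blocking by {Dd, Mm, Rr}:
  1. Cc → Mm ← Rr → Gg → Pp — Mm:collider[open]; Rr:fork[blocks]; Gg:chain[open] ⇒ blocked
  2. Cc → Mm ← Rr → Pp — Mm:collider[open]; Rr:fork[blocks] ⇒ blocked
  3. Cc ← Dd → Pp — Dd:fork[blocks] ⇒ blocked
Since every path is blocked, d-separation holds.

Yes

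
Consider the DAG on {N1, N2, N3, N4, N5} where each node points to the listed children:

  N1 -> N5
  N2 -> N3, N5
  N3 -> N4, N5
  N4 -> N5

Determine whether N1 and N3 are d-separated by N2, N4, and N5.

No

3 paths connect N1 and N3; each must be blocked for d-separation to hold:
Path 1: N1 → N5 ← N4 ← N3
  N4 is a chain here and N4 is conditioned on, so the path is blocked at N4.
Path 2: N1 → N5 ← N3
  N5 is a collider and N5 is conditioned on, which opens it — no node blocks this path, so it is active.
Path 3: N1 → N5 ← N2 → N3
  N2 is a fork here and N2 is conditioned on, so the path is blocked at N2.
Since the path N1 → N5 ← N3 is active, N1 and N3 are not d-separated given {N2, N4, N5}.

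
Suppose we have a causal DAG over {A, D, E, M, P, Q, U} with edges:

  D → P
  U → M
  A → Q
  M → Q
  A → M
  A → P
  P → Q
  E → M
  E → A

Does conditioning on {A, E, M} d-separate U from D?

Yes

Enumerating the 6 paths from U to D and testing each for blocking by {A, E, M}:
  1. U → M → Q ← P ← D — M:chain[blocks]; Q:collider[blocks]; P:chain[open] ⇒ blocked
  2. U → M → Q ← A → P ← D — M:chain[blocks]; Q:collider[blocks]; A:fork[blocks]; P:collider[blocks] ⇒ blocked
  3. U → M ← E → A → Q ← P ← D — M:collider[open]; E:fork[blocks]; A:chain[blocks]; Q:collider[blocks]; P:chain[open] ⇒ blocked
  4. U → M ← E → A → P ← D — M:collider[open]; E:fork[blocks]; A:chain[blocks]; P:collider[blocks] ⇒ blocked
  5. U → M ← A → Q ← P ← D — M:collider[open]; A:fork[blocks]; Q:collider[blocks]; P:chain[open] ⇒ blocked
  6. U → M ← A → P ← D — M:collider[open]; A:fork[blocks]; P:collider[blocks] ⇒ blocked
All paths are blocked; U ⊥ D | {A, E, M} holds.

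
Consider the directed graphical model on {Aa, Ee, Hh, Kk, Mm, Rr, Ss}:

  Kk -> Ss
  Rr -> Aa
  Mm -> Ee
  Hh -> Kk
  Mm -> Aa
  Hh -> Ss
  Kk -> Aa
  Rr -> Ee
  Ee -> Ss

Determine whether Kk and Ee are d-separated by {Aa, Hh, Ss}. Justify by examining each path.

Enumerating the 4 paths from Kk to Ee and testing each for blocking by {Aa, Hh, Ss}:
Path 1: Kk → Aa ← Mm → Ee
  Aa is a collider and Aa is conditioned on, which opens it; Mm is a fork and Mm is not conditioned on — no node blocks this path, so it is active.
Path 2: Kk → Aa ← Rr → Ee
  Aa is a collider and Aa is conditioned on, which opens it; Rr is a fork and Rr is not conditioned on — no node blocks this path, so it is active.
Path 3: Kk → Ss ← Ee
  Ss is a collider and Ss is conditioned on, which opens it — no node blocks this path, so it is active.
Path 4: Kk ← Hh → Ss ← Ee
  Hh is a fork here and Hh is conditioned on, so the path is blocked at Hh.
At least one path is unblocked, so d-separation fails.

No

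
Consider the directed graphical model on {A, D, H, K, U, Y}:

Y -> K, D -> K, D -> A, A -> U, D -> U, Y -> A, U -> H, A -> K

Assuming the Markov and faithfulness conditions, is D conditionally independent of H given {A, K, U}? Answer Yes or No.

4 paths connect D and H; each must be blocked for d-separation to hold:
Path 1: D → A → U → H
  A is a chain here and A is conditioned on, so the path is blocked at A.
Path 2: D → U → H
  U is a chain here and U is conditioned on, so the path is blocked at U.
Path 3: D → K ← A → U → H
  A is a fork here and A is conditioned on, so the path is blocked at A.
Path 4: D → K ← Y → A → U → H
  A is a chain here and A is conditioned on, so the path is blocked at A.
Every path is blocked, so D and H are d-separated given {A, K, U}.

Yes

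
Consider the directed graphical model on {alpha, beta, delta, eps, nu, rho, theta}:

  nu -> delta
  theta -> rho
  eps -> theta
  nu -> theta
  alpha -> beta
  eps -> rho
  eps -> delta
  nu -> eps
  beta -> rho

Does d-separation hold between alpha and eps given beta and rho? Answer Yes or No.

Yes — alpha and eps are d-separated given {beta, rho}.

Enumerating the 4 paths from alpha to eps and testing each for blocking by {beta, rho}:
Path 1: alpha → beta → rho ← eps
  beta is a chain here and beta is conditioned on, so the path is blocked at beta.
Path 2: alpha → beta → rho ← theta ← nu → delta ← eps
  beta is a chain here and beta is conditioned on, so the path is blocked at beta.
Path 3: alpha → beta → rho ← theta ← nu → eps
  beta is a chain here and beta is conditioned on, so the path is blocked at beta.
Path 4: alpha → beta → rho ← theta ← eps
  beta is a chain here and beta is conditioned on, so the path is blocked at beta.
Every path is blocked, so alpha and eps are d-separated given {beta, rho}.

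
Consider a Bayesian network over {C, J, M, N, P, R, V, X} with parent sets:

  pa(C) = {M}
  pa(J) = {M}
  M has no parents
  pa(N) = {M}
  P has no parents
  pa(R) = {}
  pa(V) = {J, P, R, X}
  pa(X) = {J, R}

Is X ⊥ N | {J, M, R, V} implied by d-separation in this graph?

Enumerating the 3 paths from X to N and testing each for blocking by {J, M, R, V}:
Path 1: X ← R → V ← J ← M → N
  R is a fork here and R is conditioned on, so the path is blocked at R.
Path 2: X ← J ← M → N
  J is a chain here and J is conditioned on, so the path is blocked at J.
Path 3: X → V ← J ← M → N
  J is a chain here and J is conditioned on, so the path is blocked at J.
Since every path is blocked, d-separation holds.

Yes — X and N are d-separated given {J, M, R, V}.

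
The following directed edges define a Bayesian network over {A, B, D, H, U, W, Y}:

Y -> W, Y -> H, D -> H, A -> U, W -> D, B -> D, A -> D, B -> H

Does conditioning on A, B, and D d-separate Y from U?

There are 3 undirected paths between Y and U; checking each against the conditioning set {A, B, D}:
Path 1: Y → W → D ← A → U
  A is a fork here and A is conditioned on, so the path is blocked at A.
Path 2: Y → H ← B → D ← A → U
  H is a collider here and neither H nor any of its descendants is conditioned on, so the collider stays closed — the path is blocked at H.
Path 3: Y → H ← D ← A → U
  H is a collider here and neither H nor any of its descendants is conditioned on, so the collider stays closed — the path is blocked at H.
All paths are blocked; Y ⊥ U | {A, B, D} holds.

Yes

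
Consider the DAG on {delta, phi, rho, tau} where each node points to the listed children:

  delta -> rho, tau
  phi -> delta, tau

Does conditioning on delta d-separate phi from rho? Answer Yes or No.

We examine all 2 paths between phi and rho:
Path 1: phi → delta → rho
  delta is a chain here and delta is conditioned on, so the path is blocked at delta.
Path 2: phi → tau ← delta → rho
  tau is a collider here and neither tau nor any of its descendants is conditioned on, so the collider stays closed — the path is blocked at tau.
Every path is blocked, so phi and rho are d-separated given {delta}.

Yes — phi and rho are d-separated given {delta}.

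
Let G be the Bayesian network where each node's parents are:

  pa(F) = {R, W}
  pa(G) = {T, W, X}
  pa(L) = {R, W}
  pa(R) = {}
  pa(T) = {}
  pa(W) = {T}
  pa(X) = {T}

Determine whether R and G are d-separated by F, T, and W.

Yes

Enumerating the 6 paths from R to G and testing each for blocking by {F, T, W}:
Path 1: R → F ← W → G
  W is a fork here and W is conditioned on, so the path is blocked at W.
Path 2: R → F ← W ← T → G
  W is a chain here and W is conditioned on, so the path is blocked at W.
Path 3: R → F ← W ← T → X → G
  W is a chain here and W is conditioned on, so the path is blocked at W.
Path 4: R → L ← W → G
  L is a collider here and neither L nor any of its descendants is conditioned on, so the collider stays closed — the path is blocked at L.
Path 5: R → L ← W ← T → G
  L is a collider here and neither L nor any of its descendants is conditioned on, so the collider stays closed — the path is blocked at L.
Path 6: R → L ← W ← T → X → G
  L is a collider here and neither L nor any of its descendants is conditioned on, so the collider stays closed — the path is blocked at L.
Every path is blocked, so R and G are d-separated given {F, T, W}.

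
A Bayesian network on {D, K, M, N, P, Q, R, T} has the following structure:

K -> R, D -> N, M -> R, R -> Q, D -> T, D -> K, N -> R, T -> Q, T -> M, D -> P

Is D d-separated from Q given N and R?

There are 6 undirected paths between D and Q; checking each against the conditioning set {N, R}:
Path 1: D → K → R → Q
  R is a chain here and R is conditioned on, so the path is blocked at R.
Path 2: D → K → R ← M ← T → Q
  K is a chain and K is not conditioned on; R is a collider and R is conditioned on, which opens it; M is a chain and M is not conditioned on; T is a fork and T is not conditioned on — no node blocks this path, so it is active.
Path 3: D → N → R → Q
  N is a chain here and N is conditioned on, so the path is blocked at N.
Path 4: D → N → R ← M ← T → Q
  N is a chain here and N is conditioned on, so the path is blocked at N.
Path 5: D → T → Q
  T is a chain and T is not conditioned on — no node blocks this path, so it is active.
Path 6: D → T → M → R → Q
  R is a chain here and R is conditioned on, so the path is blocked at R.
Because an active path exists, D and Q are not d-separated.

No — D and Q are not d-separated given {N, R}.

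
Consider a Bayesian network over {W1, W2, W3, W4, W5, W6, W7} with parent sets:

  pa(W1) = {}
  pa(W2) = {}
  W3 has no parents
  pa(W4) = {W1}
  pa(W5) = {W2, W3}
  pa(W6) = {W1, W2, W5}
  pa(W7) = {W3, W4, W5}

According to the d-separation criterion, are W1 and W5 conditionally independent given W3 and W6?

No — W1 and W5 are not d-separated given {W3, W6}.

We examine all 4 paths between W1 and W5:
Path 1: W1 → W6 ← W5
  W6 is a collider and W6 is conditioned on, which opens it — no node blocks this path, so it is active.
Path 2: W1 → W6 ← W2 → W5
  W6 is a collider and W6 is conditioned on, which opens it; W2 is a fork and W2 is not conditioned on — no node blocks this path, so it is active.
Path 3: W1 → W4 → W7 ← W3 → W5
  W7 is a collider here and neither W7 nor any of its descendants is conditioned on, so the collider stays closed — the path is blocked at W7.
Path 4: W1 → W4 → W7 ← W5
  W7 is a collider here and neither W7 nor any of its descendants is conditioned on, so the collider stays closed — the path is blocked at W7.
Since the path W1 → W6 ← W5 is active, W1 and W5 are not d-separated given {W3, W6}.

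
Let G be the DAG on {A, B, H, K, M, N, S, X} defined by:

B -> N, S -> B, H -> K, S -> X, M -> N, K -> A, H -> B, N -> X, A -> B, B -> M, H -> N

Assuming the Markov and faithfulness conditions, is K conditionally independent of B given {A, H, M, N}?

We examine all 5 paths between K and B:
  1. K ← H → B — H:fork[blocks] ⇒ blocked
  2. K ← H → N ← B — H:fork[blocks]; N:collider[open] ⇒ blocked
  3. K ← H → N ← M ← B — H:fork[blocks]; N:collider[open]; M:chain[blocks] ⇒ blocked
  4. K ← H → N → X ← S → B — H:fork[blocks]; N:chain[blocks]; X:collider[blocks]; S:fork[open] ⇒ blocked
  5. K → A → B — A:chain[blocks] ⇒ blocked
All paths are blocked; K ⊥ B | {A, H, M, N} holds.

Yes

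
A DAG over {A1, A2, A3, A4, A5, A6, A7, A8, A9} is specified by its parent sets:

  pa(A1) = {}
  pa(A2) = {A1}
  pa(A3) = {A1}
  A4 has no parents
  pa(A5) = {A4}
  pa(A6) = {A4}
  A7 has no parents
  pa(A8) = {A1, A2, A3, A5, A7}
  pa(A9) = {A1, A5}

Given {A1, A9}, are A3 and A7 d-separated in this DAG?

Yes — A3 and A7 are d-separated given {A1, A9}.

We examine all 4 paths between A3 and A7:
  1. A3 → A8 ← A7 — A8:collider[blocks] ⇒ blocked
  2. A3 ← A1 → A9 ← A5 → A8 ← A7 — A1:fork[blocks]; A9:collider[open]; A5:fork[open]; A8:collider[blocks] ⇒ blocked
  3. A3 ← A1 → A2 → A8 ← A7 — A1:fork[blocks]; A2:chain[open]; A8:collider[blocks] ⇒ blocked
  4. A3 ← A1 → A8 ← A7 — A1:fork[blocks]; A8:collider[blocks] ⇒ blocked
Since every path is blocked, d-separation holds.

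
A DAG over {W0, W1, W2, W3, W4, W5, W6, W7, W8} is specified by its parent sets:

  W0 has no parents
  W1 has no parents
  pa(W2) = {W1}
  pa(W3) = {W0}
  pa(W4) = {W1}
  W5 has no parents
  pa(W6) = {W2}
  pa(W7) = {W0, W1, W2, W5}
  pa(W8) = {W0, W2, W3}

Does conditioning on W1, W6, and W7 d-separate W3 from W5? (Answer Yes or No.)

No

6 paths connect W3 and W5; each must be blocked for d-separation to hold:
Path 1: W3 ← W0 → W8 ← W2 ← W1 → W7 ← W5
  W8 is a collider here and neither W8 nor any of its descendants is conditioned on, so the collider stays closed — the path is blocked at W8.
Path 2: W3 ← W0 → W8 ← W2 → W7 ← W5
  W8 is a collider here and neither W8 nor any of its descendants is conditioned on, so the collider stays closed — the path is blocked at W8.
Path 3: W3 ← W0 → W7 ← W5
  W0 is a fork and W0 is not conditioned on; W7 is a collider and W7 is conditioned on, which opens it — no node blocks this path, so it is active.
Path 4: W3 → W8 ← W0 → W7 ← W5
  W8 is a collider here and neither W8 nor any of its descendants is conditioned on, so the collider stays closed — the path is blocked at W8.
Path 5: W3 → W8 ← W2 ← W1 → W7 ← W5
  W8 is a collider here and neither W8 nor any of its descendants is conditioned on, so the collider stays closed — the path is blocked at W8.
Path 6: W3 → W8 ← W2 → W7 ← W5
  W8 is a collider here and neither W8 nor any of its descendants is conditioned on, so the collider stays closed — the path is blocked at W8.
Since the path W3 ← W0 → W7 ← W5 is active, W3 and W5 are not d-separated given {W1, W6, W7}.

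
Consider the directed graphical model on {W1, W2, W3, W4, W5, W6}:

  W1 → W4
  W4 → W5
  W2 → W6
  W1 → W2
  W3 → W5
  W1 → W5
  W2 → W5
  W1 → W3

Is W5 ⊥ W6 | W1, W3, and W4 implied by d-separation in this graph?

There are 4 undirected paths between W5 and W6; checking each against the conditioning set {W1, W3, W4}:
Path 1: W5 ← W3 ← W1 → W2 → W6
  W3 is a chain here and W3 is conditioned on, so the path is blocked at W3.
Path 2: W5 ← W4 ← W1 → W2 → W6
  W4 is a chain here and W4 is conditioned on, so the path is blocked at W4.
Path 3: W5 ← W2 → W6
  W2 is a fork and W2 is not conditioned on — no node blocks this path, so it is active.
Path 4: W5 ← W1 → W2 → W6
  W1 is a fork here and W1 is conditioned on, so the path is blocked at W1.
Since the path W5 ← W2 → W6 is active, W5 and W6 are not d-separated given {W1, W3, W4}.

No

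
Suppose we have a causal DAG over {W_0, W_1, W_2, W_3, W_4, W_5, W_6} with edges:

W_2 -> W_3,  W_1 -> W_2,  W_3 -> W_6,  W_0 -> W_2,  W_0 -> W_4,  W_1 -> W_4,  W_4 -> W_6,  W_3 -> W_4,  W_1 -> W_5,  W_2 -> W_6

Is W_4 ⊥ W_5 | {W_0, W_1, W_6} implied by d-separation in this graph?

We examine all 6 paths between W_4 and W_5:
Path 1: W_4 ← W_3 ← W_2 ← W_1 → W_5
  W_1 is a fork here and W_1 is conditioned on, so the path is blocked at W_1.
Path 2: W_4 ← W_3 → W_6 ← W_2 ← W_1 → W_5
  W_1 is a fork here and W_1 is conditioned on, so the path is blocked at W_1.
Path 3: W_4 ← W_0 → W_2 ← W_1 → W_5
  W_0 is a fork here and W_0 is conditioned on, so the path is blocked at W_0.
Path 4: W_4 ← W_1 → W_5
  W_1 is a fork here and W_1 is conditioned on, so the path is blocked at W_1.
Path 5: W_4 → W_6 ← W_3 ← W_2 ← W_1 → W_5
  W_1 is a fork here and W_1 is conditioned on, so the path is blocked at W_1.
Path 6: W_4 → W_6 ← W_2 ← W_1 → W_5
  W_1 is a fork here and W_1 is conditioned on, so the path is blocked at W_1.
All paths are blocked; W_4 ⊥ W_5 | {W_0, W_1, W_6} holds.

Yes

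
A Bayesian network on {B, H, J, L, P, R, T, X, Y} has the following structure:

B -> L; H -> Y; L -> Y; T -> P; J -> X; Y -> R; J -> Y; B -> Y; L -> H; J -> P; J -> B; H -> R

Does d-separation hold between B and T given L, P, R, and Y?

5 paths connect B and T; each must be blocked for d-separation to hold:
Path 1: B ← J → P ← T
  J is a fork and J is not conditioned on; P is a collider and P is conditioned on, which opens it — no node blocks this path, so it is active.
Path 2: B → Y ← J → P ← T
  Y is a collider and Y is conditioned on, which opens it; J is a fork and J is not conditioned on; P is a collider and P is conditioned on, which opens it — no node blocks this path, so it is active.
Path 3: B → L → H → Y ← J → P ← T
  L is a chain here and L is conditioned on, so the path is blocked at L.
Path 4: B → L → H → R ← Y ← J → P ← T
  L is a chain here and L is conditioned on, so the path is blocked at L.
Path 5: B → L → Y ← J → P ← T
  L is a chain here and L is conditioned on, so the path is blocked at L.
At least one path is unblocked, so d-separation fails.

No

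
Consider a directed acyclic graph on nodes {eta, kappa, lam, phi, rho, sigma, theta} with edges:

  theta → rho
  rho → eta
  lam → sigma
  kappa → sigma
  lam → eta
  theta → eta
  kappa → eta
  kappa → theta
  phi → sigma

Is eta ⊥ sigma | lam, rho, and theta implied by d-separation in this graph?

No

Enumerating the 4 paths from eta to sigma and testing each for blocking by {lam, rho, theta}:
Path 1: eta ← kappa → sigma
  kappa is a fork and kappa is not conditioned on — no node blocks this path, so it is active.
Path 2: eta ← rho ← theta ← kappa → sigma
  rho is a chain here and rho is conditioned on, so the path is blocked at rho.
Path 3: eta ← theta ← kappa → sigma
  theta is a chain here and theta is conditioned on, so the path is blocked at theta.
Path 4: eta ← lam → sigma
  lam is a fork here and lam is conditioned on, so the path is blocked at lam.
Since the path eta ← kappa → sigma is active, eta and sigma are not d-separated given {lam, rho, theta}.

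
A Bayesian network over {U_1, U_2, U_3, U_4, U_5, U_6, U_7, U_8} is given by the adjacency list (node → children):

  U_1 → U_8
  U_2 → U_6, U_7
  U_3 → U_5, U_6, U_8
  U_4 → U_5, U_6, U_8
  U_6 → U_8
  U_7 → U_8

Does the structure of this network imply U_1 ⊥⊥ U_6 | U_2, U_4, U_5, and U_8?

6 paths connect U_1 and U_6; each must be blocked for d-separation to hold:
Path 1: U_1 → U_8 ← U_7 ← U_2 → U_6
  U_2 is a fork here and U_2 is conditioned on, so the path is blocked at U_2.
Path 2: U_1 → U_8 ← U_3 → U_5 ← U_4 → U_6
  U_4 is a fork here and U_4 is conditioned on, so the path is blocked at U_4.
Path 3: U_1 → U_8 ← U_3 → U_6
  U_8 is a collider and U_8 is conditioned on, which opens it; U_3 is a fork and U_3 is not conditioned on — no node blocks this path, so it is active.
Path 4: U_1 → U_8 ← U_4 → U_5 ← U_3 → U_6
  U_4 is a fork here and U_4 is conditioned on, so the path is blocked at U_4.
Path 5: U_1 → U_8 ← U_4 → U_6
  U_4 is a fork here and U_4 is conditioned on, so the path is blocked at U_4.
Path 6: U_1 → U_8 ← U_6
  U_8 is a collider and U_8 is conditioned on, which opens it — no node blocks this path, so it is active.
At least one path is unblocked, so d-separation fails.

No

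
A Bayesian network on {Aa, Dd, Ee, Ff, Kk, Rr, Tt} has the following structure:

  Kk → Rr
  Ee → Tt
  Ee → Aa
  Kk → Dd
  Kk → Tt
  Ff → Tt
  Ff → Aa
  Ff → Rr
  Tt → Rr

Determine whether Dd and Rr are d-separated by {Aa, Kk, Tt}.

Yes — Dd and Rr are d-separated given {Aa, Kk, Tt}.

There are 4 undirected paths between Dd and Rr; checking each against the conditioning set {Aa, Kk, Tt}:
Path 1: Dd ← Kk → Rr
  Kk is a fork here and Kk is conditioned on, so the path is blocked at Kk.
Path 2: Dd ← Kk → Tt → Rr
  Kk is a fork here and Kk is conditioned on, so the path is blocked at Kk.
Path 3: Dd ← Kk → Tt ← Ee → Aa ← Ff → Rr
  Kk is a fork here and Kk is conditioned on, so the path is blocked at Kk.
Path 4: Dd ← Kk → Tt ← Ff → Rr
  Kk is a fork here and Kk is conditioned on, so the path is blocked at Kk.
Every path is blocked, so Dd and Rr are d-separated given {Aa, Kk, Tt}.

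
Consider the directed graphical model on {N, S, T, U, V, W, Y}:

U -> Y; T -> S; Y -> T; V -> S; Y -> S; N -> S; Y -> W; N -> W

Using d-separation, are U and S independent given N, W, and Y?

Yes

We examine all 3 paths between U and S:
Path 1: U → Y → T → S
  Y is a chain here and Y is conditioned on, so the path is blocked at Y.
Path 2: U → Y → S
  Y is a chain here and Y is conditioned on, so the path is blocked at Y.
Path 3: U → Y → W ← N → S
  Y is a chain here and Y is conditioned on, so the path is blocked at Y.
All paths are blocked; U ⊥ S | {N, W, Y} holds.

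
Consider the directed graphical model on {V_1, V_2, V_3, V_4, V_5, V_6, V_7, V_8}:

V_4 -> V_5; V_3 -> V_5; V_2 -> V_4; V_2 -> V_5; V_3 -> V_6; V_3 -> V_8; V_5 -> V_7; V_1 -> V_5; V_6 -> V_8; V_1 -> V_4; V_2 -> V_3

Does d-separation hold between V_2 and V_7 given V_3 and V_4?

No

4 paths connect V_2 and V_7; each must be blocked for d-separation to hold:
  1. V_2 → V_5 → V_7 — V_5:chain[open] ⇒ active
  2. V_2 → V_3 → V_5 → V_7 — V_3:chain[blocks]; V_5:chain[open] ⇒ blocked
  3. V_2 → V_4 ← V_1 → V_5 → V_7 — V_4:collider[open]; V_1:fork[open]; V_5:chain[open] ⇒ active
  4. V_2 → V_4 → V_5 → V_7 — V_4:chain[blocks]; V_5:chain[open] ⇒ blocked
Since the path V_2 → V_5 → V_7 is active, V_2 and V_7 are not d-separated given {V_3, V_4}.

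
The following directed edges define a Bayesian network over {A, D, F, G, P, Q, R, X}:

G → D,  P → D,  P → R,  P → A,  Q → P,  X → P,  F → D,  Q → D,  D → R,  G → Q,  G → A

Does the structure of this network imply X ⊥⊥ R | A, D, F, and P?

6 paths connect X and R; each must be blocked for d-separation to hold:
Path 1: X → P → D → R
  P is a chain here and P is conditioned on, so the path is blocked at P.
Path 2: X → P → A ← G → D → R
  P is a chain here and P is conditioned on, so the path is blocked at P.
Path 3: X → P → A ← G → Q → D → R
  P is a chain here and P is conditioned on, so the path is blocked at P.
Path 4: X → P ← Q ← G → D → R
  D is a chain here and D is conditioned on, so the path is blocked at D.
Path 5: X → P ← Q → D → R
  D is a chain here and D is conditioned on, so the path is blocked at D.
Path 6: X → P → R
  P is a chain here and P is conditioned on, so the path is blocked at P.
All paths are blocked; X ⊥ R | {A, D, F, P} holds.

Yes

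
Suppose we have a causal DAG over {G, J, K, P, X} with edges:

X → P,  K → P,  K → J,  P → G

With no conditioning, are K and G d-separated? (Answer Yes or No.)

There is one path between K and G:
Path 1: K → P → G
  P is a chain and P is not conditioned on — no node blocks this path, so it is active.
At least one path is unblocked, so d-separation fails.

No — K and G are not d-separated given ∅.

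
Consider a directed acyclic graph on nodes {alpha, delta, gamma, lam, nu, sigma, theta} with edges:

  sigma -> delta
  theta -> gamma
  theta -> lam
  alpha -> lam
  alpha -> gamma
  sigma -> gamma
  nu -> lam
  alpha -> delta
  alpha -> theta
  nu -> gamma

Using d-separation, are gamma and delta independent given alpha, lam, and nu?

No

We examine all 6 paths between gamma and delta:
Path 1: gamma ← nu → lam ← alpha → delta
  nu is a fork here and nu is conditioned on, so the path is blocked at nu.
Path 2: gamma ← nu → lam ← theta ← alpha → delta
  nu is a fork here and nu is conditioned on, so the path is blocked at nu.
Path 3: gamma ← alpha → delta
  alpha is a fork here and alpha is conditioned on, so the path is blocked at alpha.
Path 4: gamma ← sigma → delta
  sigma is a fork and sigma is not conditioned on — no node blocks this path, so it is active.
Path 5: gamma ← theta ← alpha → delta
  alpha is a fork here and alpha is conditioned on, so the path is blocked at alpha.
Path 6: gamma ← theta → lam ← alpha → delta
  alpha is a fork here and alpha is conditioned on, so the path is blocked at alpha.
Since the path gamma ← sigma → delta is active, gamma and delta are not d-separated given {alpha, lam, nu}.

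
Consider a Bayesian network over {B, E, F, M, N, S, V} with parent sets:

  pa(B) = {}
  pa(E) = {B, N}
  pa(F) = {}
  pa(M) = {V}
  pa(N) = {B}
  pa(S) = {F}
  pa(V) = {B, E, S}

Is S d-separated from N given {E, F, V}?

4 paths connect S and N; each must be blocked for d-separation to hold:
Path 1: S → V ← E ← N
  E is a chain here and E is conditioned on, so the path is blocked at E.
Path 2: S → V ← E ← B → N
  E is a chain here and E is conditioned on, so the path is blocked at E.
Path 3: S → V ← B → N
  V is a collider and V is conditioned on, which opens it; B is a fork and B is not conditioned on — no node blocks this path, so it is active.
Path 4: S → V ← B → E ← N
  V is a collider and V is conditioned on, which opens it; B is a fork and B is not conditioned on; E is a collider and E is conditioned on, which opens it — no node blocks this path, so it is active.
Since the path S → V ← B → N is active, S and N are not d-separated given {E, F, V}.

No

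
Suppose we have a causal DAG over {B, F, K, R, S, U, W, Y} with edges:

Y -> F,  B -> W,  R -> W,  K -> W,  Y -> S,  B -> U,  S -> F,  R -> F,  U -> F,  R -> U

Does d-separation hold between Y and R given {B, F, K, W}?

Enumerating the 6 paths from Y to R and testing each for blocking by {B, F, K, W}:
Path 1: Y → F ← U ← R
  F is a collider and F is conditioned on, which opens it; U is a chain and U is not conditioned on — no node blocks this path, so it is active.
Path 2: Y → F ← U ← B → W ← R
  B is a fork here and B is conditioned on, so the path is blocked at B.
Path 3: Y → F ← R
  F is a collider and F is conditioned on, which opens it — no node blocks this path, so it is active.
Path 4: Y → S → F ← U ← R
  S is a chain and S is not conditioned on; F is a collider and F is conditioned on, which opens it; U is a chain and U is not conditioned on — no node blocks this path, so it is active.
Path 5: Y → S → F ← U ← B → W ← R
  B is a fork here and B is conditioned on, so the path is blocked at B.
Path 6: Y → S → F ← R
  S is a chain and S is not conditioned on; F is a collider and F is conditioned on, which opens it — no node blocks this path, so it is active.
Since the path Y → F ← U ← R is active, Y and R are not d-separated given {B, F, K, W}.

No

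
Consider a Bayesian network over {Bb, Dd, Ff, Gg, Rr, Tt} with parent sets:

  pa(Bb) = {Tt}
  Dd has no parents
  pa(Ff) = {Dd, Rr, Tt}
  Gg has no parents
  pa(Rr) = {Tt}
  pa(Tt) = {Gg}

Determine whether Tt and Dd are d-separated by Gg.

We examine all 2 paths between Tt and Dd:
Path 1: Tt → Ff ← Dd
  Ff is a collider here and neither Ff nor any of its descendants is conditioned on, so the collider stays closed — the path is blocked at Ff.
Path 2: Tt → Rr → Ff ← Dd
  Ff is a collider here and neither Ff nor any of its descendants is conditioned on, so the collider stays closed — the path is blocked at Ff.
Every path is blocked, so Tt and Dd are d-separated given {Gg}.

Yes — Tt and Dd are d-separated given {Gg}.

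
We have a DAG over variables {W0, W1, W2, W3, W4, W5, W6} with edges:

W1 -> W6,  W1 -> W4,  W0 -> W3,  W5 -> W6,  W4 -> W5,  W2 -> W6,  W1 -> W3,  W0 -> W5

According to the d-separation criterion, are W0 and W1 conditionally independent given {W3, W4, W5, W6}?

No

There are 3 undirected paths between W0 and W1; checking each against the conditioning set {W3, W4, W5, W6}:
Path 1: W0 → W3 ← W1
  W3 is a collider and W3 is conditioned on, which opens it — no node blocks this path, so it is active.
Path 2: W0 → W5 → W6 ← W1
  W5 is a chain here and W5 is conditioned on, so the path is blocked at W5.
Path 3: W0 → W5 ← W4 ← W1
  W4 is a chain here and W4 is conditioned on, so the path is blocked at W4.
Since the path W0 → W3 ← W1 is active, W0 and W1 are not d-separated given {W3, W4, W5, W6}.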